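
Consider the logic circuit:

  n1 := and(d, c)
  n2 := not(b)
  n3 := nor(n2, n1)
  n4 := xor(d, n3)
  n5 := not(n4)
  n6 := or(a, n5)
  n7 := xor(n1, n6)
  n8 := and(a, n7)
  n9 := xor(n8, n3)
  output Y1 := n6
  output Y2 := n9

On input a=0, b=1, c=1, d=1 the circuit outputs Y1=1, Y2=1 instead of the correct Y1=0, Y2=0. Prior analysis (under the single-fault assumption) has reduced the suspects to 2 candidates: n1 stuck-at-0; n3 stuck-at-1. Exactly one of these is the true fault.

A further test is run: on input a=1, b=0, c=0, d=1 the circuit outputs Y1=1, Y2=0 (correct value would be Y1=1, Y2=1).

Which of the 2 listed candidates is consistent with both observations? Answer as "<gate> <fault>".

n3 stuck-at-1

Evaluate each candidate on input a=1, b=0, c=0, d=1:
  n1 stuck-at-0: n1=0 [stuck-at-0], n2=1, n3=0, n4=1, n5=0, n6=1, n7=1, n8=1, n9=1 → Y1=1, Y2=1 — eliminated
  n3 stuck-at-1: n1=0, n2=1, n3=1 [stuck-at-1], n4=0, n5=1, n6=1, n7=1, n8=1, n9=0 → Y1=1, Y2=0 — matches
Only n3 stuck-at-1 reproduces the observed Y1=1, Y2=0.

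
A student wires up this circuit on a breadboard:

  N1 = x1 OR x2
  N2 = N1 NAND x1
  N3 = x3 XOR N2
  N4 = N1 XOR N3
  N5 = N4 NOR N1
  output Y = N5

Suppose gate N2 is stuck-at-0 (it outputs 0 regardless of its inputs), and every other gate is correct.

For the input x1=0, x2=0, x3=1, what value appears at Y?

Propagate with N2 forced: N1=0, N2=0 [stuck-at-0], N3=1, N4=1, N5=0.
So Y = 0. (Without the fault it would be 1.)

0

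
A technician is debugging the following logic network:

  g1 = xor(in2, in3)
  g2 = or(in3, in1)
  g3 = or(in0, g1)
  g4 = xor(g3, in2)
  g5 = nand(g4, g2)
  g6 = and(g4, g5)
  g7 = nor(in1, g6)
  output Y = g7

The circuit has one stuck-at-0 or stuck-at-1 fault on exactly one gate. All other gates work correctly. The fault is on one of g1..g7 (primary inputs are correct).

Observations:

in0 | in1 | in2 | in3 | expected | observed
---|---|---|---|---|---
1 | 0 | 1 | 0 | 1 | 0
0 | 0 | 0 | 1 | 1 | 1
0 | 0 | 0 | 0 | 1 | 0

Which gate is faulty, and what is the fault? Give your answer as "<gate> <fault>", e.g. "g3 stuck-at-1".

Fault-free values for test 1 (in0=1, in1=0, in2=1, in3=0): g1=1, g2=0, g3=1, g4=0, g5=1, g6=0, g7=1, giving Y=1. Observed 0.
Test 1: faults giving observed 0 are {g3 stuck-at-0, g4 stuck-at-1, g6 stuck-at-1, g7 stuck-at-0}.
Test 2 (in0=0, in1=0, in2=0, in3=1): fault-free g1=1, g2=1, g3=1, g4=1, g5=0, g6=0, g7=1 → 1; observed 1. Eliminates g6 stuck-at-1, g7 stuck-at-0.
Test 3 (in0=0, in1=0, in2=0, in3=0): fault-free g1=0, g2=0, g3=0, g4=0, g5=1, g6=0, g7=1 → 1; observed 0. Eliminates g3 stuck-at-0.
Only g4 stuck-at-1 is consistent with every test.

g4 stuck-at-1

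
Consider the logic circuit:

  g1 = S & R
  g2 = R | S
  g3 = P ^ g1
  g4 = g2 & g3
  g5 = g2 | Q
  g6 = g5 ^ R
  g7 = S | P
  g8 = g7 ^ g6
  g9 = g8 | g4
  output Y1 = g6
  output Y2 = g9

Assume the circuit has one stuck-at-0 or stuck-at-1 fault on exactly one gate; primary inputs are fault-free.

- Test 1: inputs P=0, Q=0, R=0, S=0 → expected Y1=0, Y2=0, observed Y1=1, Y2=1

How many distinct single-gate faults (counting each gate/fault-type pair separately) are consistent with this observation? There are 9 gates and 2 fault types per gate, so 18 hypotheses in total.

Fault-free: g1=0, g2=0, g3=0, g4=0, g5=0, g6=0, g7=0, g8=0, g9=0 → Y1=0, Y2=0. Observed Y1=1, Y2=1.
  g1: none of the 2 fault types match ✗
  g2: stuck-at-1 ✓; others ✗
  g3: none of the 2 fault types match ✗
  g4: none of the 2 fault types match ✗
  g5: stuck-at-1 ✓; others ✗
  g6: stuck-at-1 ✓; others ✗
  g7: none of the 2 fault types match ✗
  g8: none of the 2 fault types match ✗
  g9: none of the 2 fault types match ✗
Consistent faults: {g2 stuck-at-1, g5 stuck-at-1, g6 stuck-at-1} — 3 in all.

3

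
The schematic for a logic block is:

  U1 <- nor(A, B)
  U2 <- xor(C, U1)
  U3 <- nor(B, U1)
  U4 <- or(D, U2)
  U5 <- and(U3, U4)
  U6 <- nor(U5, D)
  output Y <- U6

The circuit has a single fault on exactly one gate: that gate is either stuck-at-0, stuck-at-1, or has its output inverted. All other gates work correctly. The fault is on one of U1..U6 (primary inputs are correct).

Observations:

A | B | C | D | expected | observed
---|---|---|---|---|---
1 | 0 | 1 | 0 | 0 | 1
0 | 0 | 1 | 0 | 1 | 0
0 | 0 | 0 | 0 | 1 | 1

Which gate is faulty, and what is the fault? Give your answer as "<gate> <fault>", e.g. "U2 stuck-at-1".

U1 inverted output

Fault-free values for test 1 (A=1, B=0, C=1, D=0): U1=0, U2=1, U3=1, U4=1, U5=1, U6=0, giving Y=0. Observed 1.
Test 1: faults giving observed 1 are {U1 stuck-at-1, U1 inverted output, U2 stuck-at-0, U2 inverted output, U3 stuck-at-0, U3 inverted output, U4 stuck-at-0, U4 inverted output, U5 stuck-at-0, U5 inverted output, U6 stuck-at-1, U6 inverted output}.
Test 2 (A=0, B=0, C=1, D=0): fault-free U1=1, U2=0, U3=0, U4=0, U5=0, U6=1 → 1; observed 0. Eliminates U1 stuck-at-1, U2 stuck-at-0, U2 inverted output, U3 stuck-at-0, U3 inverted output, U4 stuck-at-0, U4 inverted output, U5 stuck-at-0, U6 stuck-at-1.
Test 3 (A=0, B=0, C=0, D=0): fault-free U1=1, U2=1, U3=0, U4=1, U5=0, U6=1 → 1; observed 1. Eliminates U5 inverted output, U6 inverted output.
Only U1 inverted output is consistent with every test.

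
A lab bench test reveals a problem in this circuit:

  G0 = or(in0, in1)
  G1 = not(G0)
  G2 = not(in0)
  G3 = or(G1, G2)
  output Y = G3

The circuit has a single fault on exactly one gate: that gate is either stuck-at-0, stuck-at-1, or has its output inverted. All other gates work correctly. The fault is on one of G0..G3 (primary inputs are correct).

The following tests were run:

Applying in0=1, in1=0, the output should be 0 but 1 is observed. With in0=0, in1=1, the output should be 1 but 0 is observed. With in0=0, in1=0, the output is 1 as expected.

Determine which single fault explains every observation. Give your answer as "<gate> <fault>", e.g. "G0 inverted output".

G2 inverted output

Fault-free values for test 1 (in0=1, in1=0): G0=1, G1=0, G2=0, G3=0, giving Y=0. Observed 1.
Test 1: faults giving observed 1 are {G0 stuck-at-0, G0 inverted output, G1 stuck-at-1, G1 inverted output, G2 stuck-at-1, G2 inverted output, G3 stuck-at-1, G3 inverted output}.
Test 2 (in0=0, in1=1): fault-free G0=1, G1=0, G2=1, G3=1 → 1; observed 0. Eliminates G0 stuck-at-0, G0 inverted output, G1 stuck-at-1, G1 inverted output, G2 stuck-at-1, G3 stuck-at-1.
Test 3 (in0=0, in1=0): fault-free G0=0, G1=1, G2=1, G3=1 → 1; observed 1. Eliminates G3 inverted output.
Only G2 inverted output is consistent with every test.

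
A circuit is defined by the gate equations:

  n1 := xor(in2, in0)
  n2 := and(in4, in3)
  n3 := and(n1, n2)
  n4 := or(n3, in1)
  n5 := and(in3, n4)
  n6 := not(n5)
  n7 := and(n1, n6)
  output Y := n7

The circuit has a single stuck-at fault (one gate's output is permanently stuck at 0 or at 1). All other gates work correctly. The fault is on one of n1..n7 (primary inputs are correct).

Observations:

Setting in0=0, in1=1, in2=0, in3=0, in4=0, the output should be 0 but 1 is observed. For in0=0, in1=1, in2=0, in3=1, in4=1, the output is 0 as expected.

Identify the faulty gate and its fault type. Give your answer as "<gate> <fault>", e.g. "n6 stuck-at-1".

n1 stuck-at-1

Fault-free values for test 1 (in0=0, in1=1, in2=0, in3=0, in4=0): n1=0, n2=0, n3=0, n4=1, n5=0, n6=1, n7=0, giving Y=0. Observed 1.
Test 1: faults giving observed 1 are {n1 stuck-at-1, n7 stuck-at-1}.
Test 2 (in0=0, in1=1, in2=0, in3=1, in4=1): fault-free n1=0, n2=1, n3=0, n4=1, n5=1, n6=0, n7=0 → 0; observed 0. Eliminates n7 stuck-at-1.
Only n1 stuck-at-1 is consistent with every test.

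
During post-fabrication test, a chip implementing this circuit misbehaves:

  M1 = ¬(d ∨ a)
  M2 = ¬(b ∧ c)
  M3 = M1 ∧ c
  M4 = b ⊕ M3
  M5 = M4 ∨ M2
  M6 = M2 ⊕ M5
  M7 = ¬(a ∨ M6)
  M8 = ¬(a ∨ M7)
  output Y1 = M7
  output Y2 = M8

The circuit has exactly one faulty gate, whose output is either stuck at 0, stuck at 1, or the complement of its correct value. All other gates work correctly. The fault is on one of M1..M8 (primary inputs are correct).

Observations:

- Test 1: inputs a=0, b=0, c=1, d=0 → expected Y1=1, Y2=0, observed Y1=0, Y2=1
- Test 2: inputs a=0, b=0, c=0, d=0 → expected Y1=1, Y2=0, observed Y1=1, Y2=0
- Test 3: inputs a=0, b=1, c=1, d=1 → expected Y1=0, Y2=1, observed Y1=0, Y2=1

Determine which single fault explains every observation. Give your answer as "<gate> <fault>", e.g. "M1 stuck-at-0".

Fault-free values for test 1 (a=0, b=0, c=1, d=0): M1=1, M2=1, M3=1, M4=1, M5=1, M6=0, M7=1, M8=0, giving Y1=1, Y2=0. Observed Y1=0, Y2=1.
Test 1: faults giving observed Y1=0, Y2=1 are {M2 stuck-at-0, M2 inverted output, M5 stuck-at-0, M5 inverted output, M6 stuck-at-1, M6 inverted output, M7 stuck-at-0, M7 inverted output}.
Test 2 (a=0, b=0, c=0, d=0): fault-free M1=1, M2=1, M3=0, M4=0, M5=1, M6=0, M7=1, M8=0 → Y1=1, Y2=0; observed Y1=1, Y2=0. Eliminates M5 stuck-at-0, M5 inverted output, M6 stuck-at-1, M6 inverted output, M7 stuck-at-0, M7 inverted output.
Test 3 (a=0, b=1, c=1, d=1): fault-free M1=0, M2=0, M3=0, M4=1, M5=1, M6=1, M7=0, M8=1 → Y1=0, Y2=1; observed Y1=0, Y2=1. Eliminates M2 inverted output.
Only M2 stuck-at-0 is consistent with every test.

M2 stuck-at-0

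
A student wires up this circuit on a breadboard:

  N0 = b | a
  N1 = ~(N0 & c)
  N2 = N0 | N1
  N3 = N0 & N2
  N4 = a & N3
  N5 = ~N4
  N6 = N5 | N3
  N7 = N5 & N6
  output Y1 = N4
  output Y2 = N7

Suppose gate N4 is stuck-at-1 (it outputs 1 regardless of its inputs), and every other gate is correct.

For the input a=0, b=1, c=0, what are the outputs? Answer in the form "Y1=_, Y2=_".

Propagate with N4 forced: N0=1, N1=1, N2=1, N3=1, N4=1 [stuck-at-1], N5=0, N6=1, N7=0.
So the outputs are Y1=1, Y2=0. (Without the fault they would be Y1=0, Y2=1.)

Y1=1, Y2=0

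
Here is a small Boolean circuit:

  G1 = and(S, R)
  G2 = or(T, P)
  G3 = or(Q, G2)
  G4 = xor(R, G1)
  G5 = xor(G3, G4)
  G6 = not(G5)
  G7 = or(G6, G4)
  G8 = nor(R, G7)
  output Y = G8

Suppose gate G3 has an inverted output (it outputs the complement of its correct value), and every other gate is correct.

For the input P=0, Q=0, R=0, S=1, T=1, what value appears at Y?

Propagate with G3 forced: G1=0, G2=1, G3=0 [inverted output], G4=0, G5=0, G6=1, G7=1, G8=0.
So Y = 0. (Without the fault it would be 1.)

0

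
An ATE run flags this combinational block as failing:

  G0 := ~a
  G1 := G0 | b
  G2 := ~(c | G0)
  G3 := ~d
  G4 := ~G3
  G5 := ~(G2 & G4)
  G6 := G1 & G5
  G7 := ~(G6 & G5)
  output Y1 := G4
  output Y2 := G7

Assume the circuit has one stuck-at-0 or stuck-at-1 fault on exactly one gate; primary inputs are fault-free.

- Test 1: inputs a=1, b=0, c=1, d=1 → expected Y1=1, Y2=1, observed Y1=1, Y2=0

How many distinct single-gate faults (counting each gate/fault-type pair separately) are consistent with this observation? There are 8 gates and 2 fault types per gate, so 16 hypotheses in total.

4

Fault-free: G0=0, G1=0, G2=0, G3=0, G4=1, G5=1, G6=0, G7=1 → Y1=1, Y2=1. Observed Y1=1, Y2=0.
  G0: stuck-at-1 ✓; others ✗
  G1: stuck-at-1 ✓; others ✗
  G2: none of the 2 fault types match ✗
  G3: none of the 2 fault types match ✗
  G4: none of the 2 fault types match ✗
  G5: none of the 2 fault types match ✗
  G6: stuck-at-1 ✓; others ✗
  G7: stuck-at-0 ✓; others ✗
Consistent faults: {G0 stuck-at-1, G1 stuck-at-1, G6 stuck-at-1, G7 stuck-at-0} — 4 in all.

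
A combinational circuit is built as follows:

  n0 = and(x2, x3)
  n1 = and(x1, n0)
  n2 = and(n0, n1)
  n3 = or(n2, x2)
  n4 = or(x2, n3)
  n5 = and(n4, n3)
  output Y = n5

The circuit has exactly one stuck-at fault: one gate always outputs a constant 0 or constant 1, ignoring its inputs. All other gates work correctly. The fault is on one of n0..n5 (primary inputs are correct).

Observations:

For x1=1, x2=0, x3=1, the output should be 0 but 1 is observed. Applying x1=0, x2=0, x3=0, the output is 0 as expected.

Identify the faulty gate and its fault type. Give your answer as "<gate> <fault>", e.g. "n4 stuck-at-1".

Fault-free values for test 1 (x1=1, x2=0, x3=1): n0=0, n1=0, n2=0, n3=0, n4=0, n5=0, giving Y=0. Observed 1.
Test 1: faults giving observed 1 are {n0 stuck-at-1, n2 stuck-at-1, n3 stuck-at-1, n5 stuck-at-1}.
Test 2 (x1=0, x2=0, x3=0): fault-free n0=0, n1=0, n2=0, n3=0, n4=0, n5=0 → 0; observed 0. Eliminates n2 stuck-at-1, n3 stuck-at-1, n5 stuck-at-1.
Only n0 stuck-at-1 is consistent with every test.

n0 stuck-at-1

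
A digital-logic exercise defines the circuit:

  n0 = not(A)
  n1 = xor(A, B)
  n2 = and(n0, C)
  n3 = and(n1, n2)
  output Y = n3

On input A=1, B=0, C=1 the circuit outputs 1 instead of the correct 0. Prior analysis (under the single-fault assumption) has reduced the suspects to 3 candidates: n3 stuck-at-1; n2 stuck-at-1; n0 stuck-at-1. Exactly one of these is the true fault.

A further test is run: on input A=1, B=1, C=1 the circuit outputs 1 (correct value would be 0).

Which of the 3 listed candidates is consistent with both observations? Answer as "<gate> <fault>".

n3 stuck-at-1

Evaluate each candidate on input A=1, B=1, C=1:
  n3 stuck-at-1: n0=0, n1=0, n2=0, n3=1 [stuck-at-1] → 1 — matches
  n2 stuck-at-1: n0=0, n1=0, n2=1 [stuck-at-1], n3=0 → 0 — eliminated
  n0 stuck-at-1: n0=1 [stuck-at-1], n1=0, n2=1, n3=0 → 0 — eliminated
Only n3 stuck-at-1 reproduces the observed 1.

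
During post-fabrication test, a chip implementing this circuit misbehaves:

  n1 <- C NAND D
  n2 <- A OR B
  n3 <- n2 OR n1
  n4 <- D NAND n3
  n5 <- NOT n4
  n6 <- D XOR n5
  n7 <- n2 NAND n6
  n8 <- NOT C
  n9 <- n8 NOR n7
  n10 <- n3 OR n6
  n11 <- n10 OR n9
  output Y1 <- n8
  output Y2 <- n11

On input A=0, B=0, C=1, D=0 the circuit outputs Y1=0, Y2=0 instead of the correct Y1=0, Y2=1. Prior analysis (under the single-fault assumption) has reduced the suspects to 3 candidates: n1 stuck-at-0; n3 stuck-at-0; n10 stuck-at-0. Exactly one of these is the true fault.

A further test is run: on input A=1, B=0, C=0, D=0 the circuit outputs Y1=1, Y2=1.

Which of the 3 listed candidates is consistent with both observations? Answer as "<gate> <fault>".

Evaluate each candidate on input A=1, B=0, C=0, D=0:
  n1 stuck-at-0: n1=0 [stuck-at-0], n2=1, n3=1, n4=1, n5=0, n6=0, n7=1, n8=1, n9=0, n10=1, n11=1 → Y1=1, Y2=1 — matches
  n3 stuck-at-0: n1=1, n2=1, n3=0 [stuck-at-0], n4=1, n5=0, n6=0, n7=1, n8=1, n9=0, n10=0, n11=0 → Y1=1, Y2=0 — eliminated
  n10 stuck-at-0: n1=1, n2=1, n3=1, n4=1, n5=0, n6=0, n7=1, n8=1, n9=0, n10=0 [stuck-at-0], n11=0 → Y1=1, Y2=0 — eliminated
Only n1 stuck-at-0 reproduces the observed Y1=1, Y2=1.

n1 stuck-at-0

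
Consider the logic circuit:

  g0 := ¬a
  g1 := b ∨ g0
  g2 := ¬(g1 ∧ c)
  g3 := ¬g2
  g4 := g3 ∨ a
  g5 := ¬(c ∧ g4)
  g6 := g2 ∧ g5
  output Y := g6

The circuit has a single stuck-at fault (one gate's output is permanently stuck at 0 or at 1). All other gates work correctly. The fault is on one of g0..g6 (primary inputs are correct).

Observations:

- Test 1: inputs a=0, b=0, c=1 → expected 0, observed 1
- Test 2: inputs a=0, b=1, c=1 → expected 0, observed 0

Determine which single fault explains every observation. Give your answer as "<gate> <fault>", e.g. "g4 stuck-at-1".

g0 stuck-at-0

Fault-free values for test 1 (a=0, b=0, c=1): g0=1, g1=1, g2=0, g3=1, g4=1, g5=0, g6=0, giving Y=0. Observed 1.
Test 1: faults giving observed 1 are {g0 stuck-at-0, g1 stuck-at-0, g2 stuck-at-1, g6 stuck-at-1}.
Test 2 (a=0, b=1, c=1): fault-free g0=1, g1=1, g2=0, g3=1, g4=1, g5=0, g6=0 → 0; observed 0. Eliminates g1 stuck-at-0, g2 stuck-at-1, g6 stuck-at-1.
Only g0 stuck-at-0 is consistent with every test.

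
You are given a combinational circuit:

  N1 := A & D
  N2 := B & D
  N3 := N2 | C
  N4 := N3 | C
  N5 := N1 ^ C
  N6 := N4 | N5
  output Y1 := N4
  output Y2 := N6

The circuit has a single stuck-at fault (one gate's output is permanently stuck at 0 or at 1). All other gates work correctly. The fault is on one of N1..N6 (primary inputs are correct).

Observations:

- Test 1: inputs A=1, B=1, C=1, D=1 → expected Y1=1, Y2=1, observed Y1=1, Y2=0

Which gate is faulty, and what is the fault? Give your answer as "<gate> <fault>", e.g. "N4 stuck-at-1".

N6 stuck-at-0

Fault-free values for test 1 (A=1, B=1, C=1, D=1): N1=1, N2=1, N3=1, N4=1, N5=0, N6=1, giving Y1=1, Y2=1. Observed Y1=1, Y2=0.
Test 1: faults giving observed Y1=1, Y2=0 are {N6 stuck-at-0}.
Only N6 stuck-at-0 is consistent with every test.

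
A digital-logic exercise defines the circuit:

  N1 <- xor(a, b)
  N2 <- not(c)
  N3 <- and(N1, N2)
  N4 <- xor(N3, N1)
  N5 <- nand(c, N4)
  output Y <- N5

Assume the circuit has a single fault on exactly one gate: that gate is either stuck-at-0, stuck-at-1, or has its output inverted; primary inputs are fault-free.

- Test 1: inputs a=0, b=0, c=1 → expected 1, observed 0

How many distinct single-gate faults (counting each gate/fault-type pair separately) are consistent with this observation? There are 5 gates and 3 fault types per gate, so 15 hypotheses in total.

Fault-free: N1=0, N2=0, N3=0, N4=0, N5=1 → 1. Observed 0.
  N1: stuck-at-1, inverted output ✓; others ✗
  N2: none of the 3 fault types match ✗
  N3: stuck-at-1, inverted output ✓; others ✗
  N4: stuck-at-1, inverted output ✓; others ✗
  N5: stuck-at-0, inverted output ✓; others ✗
Consistent faults: {N1 stuck-at-1, N1 inverted output, N3 stuck-at-1, N3 inverted output, N4 stuck-at-1, N4 inverted output, N5 stuck-at-0, N5 inverted output} — 8 in all.

8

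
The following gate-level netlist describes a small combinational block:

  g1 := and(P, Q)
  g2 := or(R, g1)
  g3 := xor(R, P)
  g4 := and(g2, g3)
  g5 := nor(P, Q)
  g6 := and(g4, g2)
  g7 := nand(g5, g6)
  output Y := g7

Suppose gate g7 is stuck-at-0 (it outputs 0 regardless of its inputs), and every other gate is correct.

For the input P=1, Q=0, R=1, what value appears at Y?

0

Propagate with g7 forced: g1=0, g2=1, g3=0, g4=0, g5=0, g6=0, g7=0 [stuck-at-0].
So Y = 0. (Without the fault it would be 1.)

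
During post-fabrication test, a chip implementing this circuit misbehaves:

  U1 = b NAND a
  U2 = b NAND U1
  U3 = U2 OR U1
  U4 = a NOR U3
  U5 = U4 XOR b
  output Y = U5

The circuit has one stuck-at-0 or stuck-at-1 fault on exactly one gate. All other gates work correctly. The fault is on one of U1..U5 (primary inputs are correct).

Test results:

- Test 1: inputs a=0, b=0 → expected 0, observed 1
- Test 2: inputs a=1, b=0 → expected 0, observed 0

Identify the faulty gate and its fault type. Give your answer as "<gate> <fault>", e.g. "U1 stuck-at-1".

U3 stuck-at-0

Fault-free values for test 1 (a=0, b=0): U1=1, U2=1, U3=1, U4=0, U5=0, giving Y=0. Observed 1.
Test 1: faults giving observed 1 are {U3 stuck-at-0, U4 stuck-at-1, U5 stuck-at-1}.
Test 2 (a=1, b=0): fault-free U1=1, U2=1, U3=1, U4=0, U5=0 → 0; observed 0. Eliminates U4 stuck-at-1, U5 stuck-at-1.
Only U3 stuck-at-0 is consistent with every test.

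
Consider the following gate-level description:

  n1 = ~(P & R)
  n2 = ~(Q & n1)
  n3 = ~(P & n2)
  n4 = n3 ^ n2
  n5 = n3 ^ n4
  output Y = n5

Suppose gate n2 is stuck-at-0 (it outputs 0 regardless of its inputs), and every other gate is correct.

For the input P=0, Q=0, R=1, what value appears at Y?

0

Propagate with n2 forced: n1=1, n2=0 [stuck-at-0], n3=1, n4=1, n5=0.
So Y = 0. (Without the fault it would be 1.)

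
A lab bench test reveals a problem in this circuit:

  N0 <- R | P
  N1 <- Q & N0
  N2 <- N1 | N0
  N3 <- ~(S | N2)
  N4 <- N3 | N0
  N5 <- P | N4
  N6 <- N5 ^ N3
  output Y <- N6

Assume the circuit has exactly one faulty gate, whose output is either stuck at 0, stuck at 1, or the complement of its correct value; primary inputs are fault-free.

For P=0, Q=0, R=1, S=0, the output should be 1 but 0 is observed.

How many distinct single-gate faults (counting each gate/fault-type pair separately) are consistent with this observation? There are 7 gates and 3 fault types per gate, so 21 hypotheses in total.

12

Fault-free: N0=1, N1=0, N2=1, N3=0, N4=1, N5=1, N6=1 → 1. Observed 0.
  N0: stuck-at-0, inverted output ✓; others ✗
  N1: none of the 3 fault types match ✗
  N2: stuck-at-0, inverted output ✓; others ✗
  N3: stuck-at-1, inverted output ✓; others ✗
  N4: stuck-at-0, inverted output ✓; others ✗
  N5: stuck-at-0, inverted output ✓; others ✗
  N6: stuck-at-0, inverted output ✓; others ✗
Consistent faults: {N0 stuck-at-0, N0 inverted output, N2 stuck-at-0, N2 inverted output, N3 stuck-at-1, N3 inverted output, N4 stuck-at-0, N4 inverted output, N5 stuck-at-0, N5 inverted output, N6 stuck-at-0, N6 inverted output} — 12 in all.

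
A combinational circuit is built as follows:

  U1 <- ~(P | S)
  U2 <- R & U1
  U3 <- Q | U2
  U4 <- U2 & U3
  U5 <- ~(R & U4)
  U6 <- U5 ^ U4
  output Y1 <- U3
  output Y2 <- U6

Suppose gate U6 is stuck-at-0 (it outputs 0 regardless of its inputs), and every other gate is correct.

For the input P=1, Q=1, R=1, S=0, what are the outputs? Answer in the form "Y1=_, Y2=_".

Y1=1, Y2=0

Propagate with U6 forced: U1=0, U2=0, U3=1, U4=0, U5=1, U6=0 [stuck-at-0].
So the outputs are Y1=1, Y2=0. (Without the fault they would be Y1=1, Y2=1.)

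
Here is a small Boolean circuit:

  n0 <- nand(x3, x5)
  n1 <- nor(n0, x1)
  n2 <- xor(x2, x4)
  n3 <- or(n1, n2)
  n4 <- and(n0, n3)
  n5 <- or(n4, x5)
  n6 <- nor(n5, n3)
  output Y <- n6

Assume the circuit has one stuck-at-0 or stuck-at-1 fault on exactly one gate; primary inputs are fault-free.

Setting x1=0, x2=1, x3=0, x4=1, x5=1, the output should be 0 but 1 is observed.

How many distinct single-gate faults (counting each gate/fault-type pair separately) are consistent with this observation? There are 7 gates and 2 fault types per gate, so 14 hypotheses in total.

2

Fault-free: n0=1, n1=0, n2=0, n3=0, n4=0, n5=1, n6=0 → 0. Observed 1.
  n0 stuck-at-0: output 0 ✗
  n0 stuck-at-1: output 0 ✗
  n1 stuck-at-0: output 0 ✗
  n1 stuck-at-1: output 0 ✗
  n2 stuck-at-0: output 0 ✗
  n2 stuck-at-1: output 0 ✗
  n3 stuck-at-0: output 0 ✗
  n3 stuck-at-1: output 0 ✗
  n4 stuck-at-0: output 0 ✗
  n4 stuck-at-1: output 0 ✗
  n5 stuck-at-0: output 1 ✓
  n5 stuck-at-1: output 0 ✗
  n6 stuck-at-0: output 0 ✗
  n6 stuck-at-1: output 1 ✓
Consistent faults: {n5 stuck-at-0, n6 stuck-at-1} — 2 in all.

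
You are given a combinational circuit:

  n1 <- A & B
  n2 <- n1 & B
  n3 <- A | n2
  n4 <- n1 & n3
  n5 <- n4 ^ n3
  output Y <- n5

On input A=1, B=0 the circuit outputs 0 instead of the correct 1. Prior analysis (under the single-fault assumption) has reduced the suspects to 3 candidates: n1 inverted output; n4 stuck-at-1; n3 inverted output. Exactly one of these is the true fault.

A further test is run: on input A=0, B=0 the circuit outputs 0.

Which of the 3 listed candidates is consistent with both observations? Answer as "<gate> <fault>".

Evaluate each candidate on input A=0, B=0:
  n1 inverted output: n1=1 [inverted output], n2=0, n3=0, n4=0, n5=0 → 0 — matches
  n4 stuck-at-1: n1=0, n2=0, n3=0, n4=1 [stuck-at-1], n5=1 → 1 — eliminated
  n3 inverted output: n1=0, n2=0, n3=1 [inverted output], n4=0, n5=1 → 1 — eliminated
Only n1 inverted output reproduces the observed 0.

n1 inverted output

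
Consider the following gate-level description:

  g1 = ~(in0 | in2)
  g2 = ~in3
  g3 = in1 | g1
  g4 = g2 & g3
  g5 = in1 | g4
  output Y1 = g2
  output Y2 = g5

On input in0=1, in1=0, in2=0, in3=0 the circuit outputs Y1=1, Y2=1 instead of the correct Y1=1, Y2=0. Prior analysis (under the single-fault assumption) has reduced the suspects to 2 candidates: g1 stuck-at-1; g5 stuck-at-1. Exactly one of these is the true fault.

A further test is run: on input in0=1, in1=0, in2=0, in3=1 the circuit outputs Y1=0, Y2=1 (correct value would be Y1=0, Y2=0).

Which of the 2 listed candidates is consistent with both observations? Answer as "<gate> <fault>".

g5 stuck-at-1

Evaluate each candidate on input in0=1, in1=0, in2=0, in3=1:
  g1 stuck-at-1: g1=1 [stuck-at-1], g2=0, g3=1, g4=0, g5=0 → Y1=0, Y2=0 — eliminated
  g5 stuck-at-1: g1=0, g2=0, g3=0, g4=0, g5=1 [stuck-at-1] → Y1=0, Y2=1 — matches
Only g5 stuck-at-1 reproduces the observed Y1=0, Y2=1.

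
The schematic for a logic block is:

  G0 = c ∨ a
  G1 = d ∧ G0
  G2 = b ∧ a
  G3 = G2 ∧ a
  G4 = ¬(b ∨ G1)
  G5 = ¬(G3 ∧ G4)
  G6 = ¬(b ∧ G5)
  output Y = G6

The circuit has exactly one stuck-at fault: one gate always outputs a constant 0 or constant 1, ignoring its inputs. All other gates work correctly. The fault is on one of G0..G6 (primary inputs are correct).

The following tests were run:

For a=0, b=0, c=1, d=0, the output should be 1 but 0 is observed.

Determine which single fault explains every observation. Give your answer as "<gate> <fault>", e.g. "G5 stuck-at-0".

Fault-free values for test 1 (a=0, b=0, c=1, d=0): G0=1, G1=0, G2=0, G3=0, G4=1, G5=1, G6=1, giving Y=1. Observed 0.
Test 1: faults giving observed 0 are {G6 stuck-at-0}.
Only G6 stuck-at-0 is consistent with every test.

G6 stuck-at-0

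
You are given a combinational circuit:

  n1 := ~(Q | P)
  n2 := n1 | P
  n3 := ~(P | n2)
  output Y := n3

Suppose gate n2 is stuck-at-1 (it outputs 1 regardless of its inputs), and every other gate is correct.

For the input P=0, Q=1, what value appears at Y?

Propagate with n2 forced: n1=0, n2=1 [stuck-at-1], n3=0.
So Y = 0. (Without the fault it would be 1.)

0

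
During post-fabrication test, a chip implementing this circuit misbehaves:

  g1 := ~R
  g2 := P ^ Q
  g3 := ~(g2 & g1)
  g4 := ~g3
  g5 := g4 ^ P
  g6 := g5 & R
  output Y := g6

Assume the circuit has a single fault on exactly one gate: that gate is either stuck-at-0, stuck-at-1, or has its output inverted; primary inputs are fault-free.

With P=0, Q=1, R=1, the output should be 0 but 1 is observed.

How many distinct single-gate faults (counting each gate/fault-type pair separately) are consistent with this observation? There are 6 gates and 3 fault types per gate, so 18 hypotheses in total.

Fault-free: g1=0, g2=1, g3=1, g4=0, g5=0, g6=0 → 0. Observed 1.
  g1: stuck-at-1, inverted output ✓; others ✗
  g2: none of the 3 fault types match ✗
  g3: stuck-at-0, inverted output ✓; others ✗
  g4: stuck-at-1, inverted output ✓; others ✗
  g5: stuck-at-1, inverted output ✓; others ✗
  g6: stuck-at-1, inverted output ✓; others ✗
Consistent faults: {g1 stuck-at-1, g1 inverted output, g3 stuck-at-0, g3 inverted output, g4 stuck-at-1, g4 inverted output, g5 stuck-at-1, g5 inverted output, g6 stuck-at-1, g6 inverted output} — 10 in all.

10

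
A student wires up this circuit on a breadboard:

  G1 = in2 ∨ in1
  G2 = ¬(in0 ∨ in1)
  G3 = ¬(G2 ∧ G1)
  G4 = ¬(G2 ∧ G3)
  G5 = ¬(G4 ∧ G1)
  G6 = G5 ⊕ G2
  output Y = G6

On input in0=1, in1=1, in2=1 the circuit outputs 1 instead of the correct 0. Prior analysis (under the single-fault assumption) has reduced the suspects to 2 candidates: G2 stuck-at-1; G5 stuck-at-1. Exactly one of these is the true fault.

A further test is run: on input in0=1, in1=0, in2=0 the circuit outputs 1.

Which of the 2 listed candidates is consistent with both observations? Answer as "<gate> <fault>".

G5 stuck-at-1

Evaluate each candidate on input in0=1, in1=0, in2=0:
  G2 stuck-at-1: G1=0, G2=1 [stuck-at-1], G3=1, G4=0, G5=1, G6=0 → 0 — eliminated
  G5 stuck-at-1: G1=0, G2=0, G3=1, G4=1, G5=1 [stuck-at-1], G6=1 → 1 — matches
Only G5 stuck-at-1 reproduces the observed 1.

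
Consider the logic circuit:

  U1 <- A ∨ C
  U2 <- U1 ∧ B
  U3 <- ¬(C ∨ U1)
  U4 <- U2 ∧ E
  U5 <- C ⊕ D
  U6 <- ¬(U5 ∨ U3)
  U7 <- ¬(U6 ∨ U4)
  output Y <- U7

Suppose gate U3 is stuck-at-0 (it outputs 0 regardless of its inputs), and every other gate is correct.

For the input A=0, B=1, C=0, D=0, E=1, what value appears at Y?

Propagate with U3 forced: U1=0, U2=0, U3=0 [stuck-at-0], U4=0, U5=0, U6=1, U7=0.
So Y = 0. (Without the fault it would be 1.)

0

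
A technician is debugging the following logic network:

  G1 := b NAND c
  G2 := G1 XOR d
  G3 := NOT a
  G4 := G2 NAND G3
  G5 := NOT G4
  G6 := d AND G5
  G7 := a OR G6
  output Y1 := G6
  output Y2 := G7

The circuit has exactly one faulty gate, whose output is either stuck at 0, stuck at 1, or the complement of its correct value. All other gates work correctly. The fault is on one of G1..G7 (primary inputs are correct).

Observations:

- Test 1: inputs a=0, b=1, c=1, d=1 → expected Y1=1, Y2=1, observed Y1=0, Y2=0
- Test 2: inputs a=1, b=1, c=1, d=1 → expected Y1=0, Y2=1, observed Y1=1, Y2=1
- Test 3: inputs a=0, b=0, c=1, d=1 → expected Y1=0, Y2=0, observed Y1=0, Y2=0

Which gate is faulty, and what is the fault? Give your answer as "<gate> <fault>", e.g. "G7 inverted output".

G3 inverted output

Fault-free values for test 1 (a=0, b=1, c=1, d=1): G1=0, G2=1, G3=1, G4=0, G5=1, G6=1, G7=1, giving Y1=1, Y2=1. Observed Y1=0, Y2=0.
Test 1: faults giving observed Y1=0, Y2=0 are {G1 stuck-at-1, G1 inverted output, G2 stuck-at-0, G2 inverted output, G3 stuck-at-0, G3 inverted output, G4 stuck-at-1, G4 inverted output, G5 stuck-at-0, G5 inverted output, G6 stuck-at-0, G6 inverted output}.
Test 2 (a=1, b=1, c=1, d=1): fault-free G1=0, G2=1, G3=0, G4=1, G5=0, G6=0, G7=1 → Y1=0, Y2=1; observed Y1=1, Y2=1. Eliminates G1 stuck-at-1, G1 inverted output, G2 stuck-at-0, G2 inverted output, G3 stuck-at-0, G4 stuck-at-1, G5 stuck-at-0, G6 stuck-at-0.
Test 3 (a=0, b=0, c=1, d=1): fault-free G1=1, G2=0, G3=1, G4=1, G5=0, G6=0, G7=0 → Y1=0, Y2=0; observed Y1=0, Y2=0. Eliminates G4 inverted output, G5 inverted output, G6 inverted output.
Only G3 inverted output is consistent with every test.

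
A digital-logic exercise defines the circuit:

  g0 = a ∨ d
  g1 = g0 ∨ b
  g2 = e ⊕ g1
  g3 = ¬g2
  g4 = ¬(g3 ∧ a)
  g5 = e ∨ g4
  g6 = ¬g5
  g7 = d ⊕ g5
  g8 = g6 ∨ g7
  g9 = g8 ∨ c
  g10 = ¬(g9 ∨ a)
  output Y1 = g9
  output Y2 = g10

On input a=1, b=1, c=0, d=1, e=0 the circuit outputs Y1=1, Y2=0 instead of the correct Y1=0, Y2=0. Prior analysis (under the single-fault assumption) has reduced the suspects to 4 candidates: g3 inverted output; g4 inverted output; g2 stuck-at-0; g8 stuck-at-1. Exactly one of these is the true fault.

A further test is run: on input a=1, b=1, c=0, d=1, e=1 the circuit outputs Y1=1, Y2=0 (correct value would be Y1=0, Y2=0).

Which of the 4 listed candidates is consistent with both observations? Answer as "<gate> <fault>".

Evaluate each candidate on input a=1, b=1, c=0, d=1, e=1:
  g3 inverted output: g0=1, g1=1, g2=0, g3=0 [inverted output], g4=1, g5=1, g6=0, g7=0, g8=0, g9=0, g10=0 → Y1=0, Y2=0 — eliminated
  g4 inverted output: g0=1, g1=1, g2=0, g3=1, g4=1 [inverted output], g5=1, g6=0, g7=0, g8=0, g9=0, g10=0 → Y1=0, Y2=0 — eliminated
  g2 stuck-at-0: g0=1, g1=1, g2=0 [stuck-at-0], g3=1, g4=0, g5=1, g6=0, g7=0, g8=0, g9=0, g10=0 → Y1=0, Y2=0 — eliminated
  g8 stuck-at-1: g0=1, g1=1, g2=0, g3=1, g4=0, g5=1, g6=0, g7=0, g8=1 [stuck-at-1], g9=1, g10=0 → Y1=1, Y2=0 — matches
Only g8 stuck-at-1 reproduces the observed Y1=1, Y2=0.

g8 stuck-at-1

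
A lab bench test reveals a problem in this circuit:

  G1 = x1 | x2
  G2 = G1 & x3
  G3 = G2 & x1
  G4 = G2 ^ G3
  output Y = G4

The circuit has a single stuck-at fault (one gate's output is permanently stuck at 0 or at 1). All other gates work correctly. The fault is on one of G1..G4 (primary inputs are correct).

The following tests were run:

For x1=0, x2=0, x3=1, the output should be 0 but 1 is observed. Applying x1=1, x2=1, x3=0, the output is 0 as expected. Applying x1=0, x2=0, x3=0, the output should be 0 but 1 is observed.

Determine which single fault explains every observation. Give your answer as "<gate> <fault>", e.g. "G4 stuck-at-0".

G2 stuck-at-1

Fault-free values for test 1 (x1=0, x2=0, x3=1): G1=0, G2=0, G3=0, G4=0, giving Y=0. Observed 1.
Test 1: faults giving observed 1 are {G1 stuck-at-1, G2 stuck-at-1, G3 stuck-at-1, G4 stuck-at-1}.
Test 2 (x1=1, x2=1, x3=0): fault-free G1=1, G2=0, G3=0, G4=0 → 0; observed 0. Eliminates G3 stuck-at-1, G4 stuck-at-1.
Test 3 (x1=0, x2=0, x3=0): fault-free G1=0, G2=0, G3=0, G4=0 → 0; observed 1. Eliminates G1 stuck-at-1.
Only G2 stuck-at-1 is consistent with every test.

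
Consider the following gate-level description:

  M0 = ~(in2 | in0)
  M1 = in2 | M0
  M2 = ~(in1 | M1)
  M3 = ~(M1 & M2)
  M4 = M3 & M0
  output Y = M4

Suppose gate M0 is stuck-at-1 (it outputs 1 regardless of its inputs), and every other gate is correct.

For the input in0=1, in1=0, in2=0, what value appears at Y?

Propagate with M0 forced: M0=1 [stuck-at-1], M1=1, M2=0, M3=1, M4=1.
So Y = 1. (Without the fault it would be 0.)

1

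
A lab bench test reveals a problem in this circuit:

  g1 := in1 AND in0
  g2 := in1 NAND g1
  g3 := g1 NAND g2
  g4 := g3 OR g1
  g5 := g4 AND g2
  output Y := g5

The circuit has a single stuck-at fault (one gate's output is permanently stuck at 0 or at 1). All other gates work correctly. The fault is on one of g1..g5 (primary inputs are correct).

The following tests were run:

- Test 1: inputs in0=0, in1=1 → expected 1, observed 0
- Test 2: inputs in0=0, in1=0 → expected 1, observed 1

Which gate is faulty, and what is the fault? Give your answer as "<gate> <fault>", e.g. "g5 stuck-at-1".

Fault-free values for test 1 (in0=0, in1=1): g1=0, g2=1, g3=1, g4=1, g5=1, giving Y=1. Observed 0.
Test 1: faults giving observed 0 are {g1 stuck-at-1, g2 stuck-at-0, g3 stuck-at-0, g4 stuck-at-0, g5 stuck-at-0}.
Test 2 (in0=0, in1=0): fault-free g1=0, g2=1, g3=1, g4=1, g5=1 → 1; observed 1. Eliminates g2 stuck-at-0, g3 stuck-at-0, g4 stuck-at-0, g5 stuck-at-0.
Only g1 stuck-at-1 is consistent with every test.

g1 stuck-at-1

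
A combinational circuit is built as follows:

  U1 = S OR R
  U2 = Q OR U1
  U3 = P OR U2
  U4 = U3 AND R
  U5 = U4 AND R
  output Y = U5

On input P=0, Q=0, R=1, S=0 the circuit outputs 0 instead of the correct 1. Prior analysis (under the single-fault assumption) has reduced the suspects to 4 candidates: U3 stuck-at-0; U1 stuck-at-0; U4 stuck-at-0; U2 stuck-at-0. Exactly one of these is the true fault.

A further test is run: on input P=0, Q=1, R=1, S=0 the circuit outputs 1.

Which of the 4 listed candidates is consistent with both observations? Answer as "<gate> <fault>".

Evaluate each candidate on input P=0, Q=1, R=1, S=0:
  U3 stuck-at-0: U1=1, U2=1, U3=0 [stuck-at-0], U4=0, U5=0 → 0 — eliminated
  U1 stuck-at-0: U1=0 [stuck-at-0], U2=1, U3=1, U4=1, U5=1 → 1 — matches
  U4 stuck-at-0: U1=1, U2=1, U3=1, U4=0 [stuck-at-0], U5=0 → 0 — eliminated
  U2 stuck-at-0: U1=1, U2=0 [stuck-at-0], U3=0, U4=0, U5=0 → 0 — eliminated
Only U1 stuck-at-0 reproduces the observed 1.

U1 stuck-at-0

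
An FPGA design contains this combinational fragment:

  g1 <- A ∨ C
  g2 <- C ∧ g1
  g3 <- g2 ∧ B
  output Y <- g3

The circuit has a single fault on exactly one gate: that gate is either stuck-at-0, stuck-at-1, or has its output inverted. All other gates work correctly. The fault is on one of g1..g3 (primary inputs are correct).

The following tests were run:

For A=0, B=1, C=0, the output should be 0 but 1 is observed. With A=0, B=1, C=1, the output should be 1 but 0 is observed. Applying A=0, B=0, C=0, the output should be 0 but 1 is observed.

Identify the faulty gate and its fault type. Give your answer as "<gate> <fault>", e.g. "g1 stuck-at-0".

Fault-free values for test 1 (A=0, B=1, C=0): g1=0, g2=0, g3=0, giving Y=0. Observed 1.
Test 1: faults giving observed 1 are {g2 stuck-at-1, g2 inverted output, g3 stuck-at-1, g3 inverted output}.
Test 2 (A=0, B=1, C=1): fault-free g1=1, g2=1, g3=1 → 1; observed 0. Eliminates g2 stuck-at-1, g3 stuck-at-1.
Test 3 (A=0, B=0, C=0): fault-free g1=0, g2=0, g3=0 → 0; observed 1. Eliminates g2 inverted output.
Only g3 inverted output is consistent with every test.

g3 inverted output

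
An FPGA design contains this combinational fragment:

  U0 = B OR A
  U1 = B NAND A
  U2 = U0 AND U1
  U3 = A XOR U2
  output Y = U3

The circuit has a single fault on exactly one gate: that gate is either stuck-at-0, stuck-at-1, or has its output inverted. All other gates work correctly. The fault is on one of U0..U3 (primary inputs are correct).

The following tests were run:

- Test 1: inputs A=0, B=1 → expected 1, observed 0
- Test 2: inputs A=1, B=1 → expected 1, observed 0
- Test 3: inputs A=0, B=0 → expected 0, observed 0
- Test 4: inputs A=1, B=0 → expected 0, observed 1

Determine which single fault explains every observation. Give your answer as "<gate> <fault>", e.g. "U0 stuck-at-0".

U1 inverted output

Fault-free values for test 1 (A=0, B=1): U0=1, U1=1, U2=1, U3=1, giving Y=1. Observed 0.
Test 1: faults giving observed 0 are {U0 stuck-at-0, U0 inverted output, U1 stuck-at-0, U1 inverted output, U2 stuck-at-0, U2 inverted output, U3 stuck-at-0, U3 inverted output}.
Test 2 (A=1, B=1): fault-free U0=1, U1=0, U2=0, U3=1 → 1; observed 0. Eliminates U0 stuck-at-0, U0 inverted output, U1 stuck-at-0, U2 stuck-at-0.
Test 3 (A=0, B=0): fault-free U0=0, U1=1, U2=0, U3=0 → 0; observed 0. Eliminates U2 inverted output, U3 inverted output.
Test 4 (A=1, B=0): fault-free U0=1, U1=1, U2=1, U3=0 → 0; observed 1. Eliminates U3 stuck-at-0.
Only U1 inverted output is consistent with every test.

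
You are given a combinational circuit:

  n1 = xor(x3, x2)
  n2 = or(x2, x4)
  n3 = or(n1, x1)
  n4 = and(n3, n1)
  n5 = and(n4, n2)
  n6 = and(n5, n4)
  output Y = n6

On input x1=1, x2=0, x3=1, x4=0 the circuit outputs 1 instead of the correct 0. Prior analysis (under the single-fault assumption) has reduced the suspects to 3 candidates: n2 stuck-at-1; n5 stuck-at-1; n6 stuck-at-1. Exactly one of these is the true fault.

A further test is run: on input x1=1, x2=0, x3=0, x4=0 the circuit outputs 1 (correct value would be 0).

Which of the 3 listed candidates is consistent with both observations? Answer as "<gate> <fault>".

Evaluate each candidate on input x1=1, x2=0, x3=0, x4=0:
  n2 stuck-at-1: n1=0, n2=1 [stuck-at-1], n3=1, n4=0, n5=0, n6=0 → 0 — eliminated
  n5 stuck-at-1: n1=0, n2=0, n3=1, n4=0, n5=1 [stuck-at-1], n6=0 → 0 — eliminated
  n6 stuck-at-1: n1=0, n2=0, n3=1, n4=0, n5=0, n6=1 [stuck-at-1] → 1 — matches
Only n6 stuck-at-1 reproduces the observed 1.

n6 stuck-at-1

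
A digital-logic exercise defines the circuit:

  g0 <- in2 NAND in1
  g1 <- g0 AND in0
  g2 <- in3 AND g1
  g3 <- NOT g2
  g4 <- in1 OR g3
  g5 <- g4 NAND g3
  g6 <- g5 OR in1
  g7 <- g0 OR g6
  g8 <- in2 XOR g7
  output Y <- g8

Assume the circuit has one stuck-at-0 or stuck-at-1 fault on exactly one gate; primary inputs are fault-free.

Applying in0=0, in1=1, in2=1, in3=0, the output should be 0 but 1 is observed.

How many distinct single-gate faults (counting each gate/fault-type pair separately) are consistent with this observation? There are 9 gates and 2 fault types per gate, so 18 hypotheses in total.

Fault-free: g0=0, g1=0, g2=0, g3=1, g4=1, g5=0, g6=1, g7=1, g8=0 → 0. Observed 1.
  g0: none of the 2 fault types match ✗
  g1: none of the 2 fault types match ✗
  g2: none of the 2 fault types match ✗
  g3: none of the 2 fault types match ✗
  g4: none of the 2 fault types match ✗
  g5: none of the 2 fault types match ✗
  g6: stuck-at-0 ✓; others ✗
  g7: stuck-at-0 ✓; others ✗
  g8: stuck-at-1 ✓; others ✗
Consistent faults: {g6 stuck-at-0, g7 stuck-at-0, g8 stuck-at-1} — 3 in all.

3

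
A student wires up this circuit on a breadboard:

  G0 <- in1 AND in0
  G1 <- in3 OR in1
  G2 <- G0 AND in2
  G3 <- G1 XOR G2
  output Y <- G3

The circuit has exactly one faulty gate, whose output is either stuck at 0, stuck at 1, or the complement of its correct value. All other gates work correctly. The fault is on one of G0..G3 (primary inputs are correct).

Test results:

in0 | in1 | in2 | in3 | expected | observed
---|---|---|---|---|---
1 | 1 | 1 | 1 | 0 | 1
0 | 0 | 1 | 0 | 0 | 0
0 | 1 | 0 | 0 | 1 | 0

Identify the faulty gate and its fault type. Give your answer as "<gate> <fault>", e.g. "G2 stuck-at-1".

G1 stuck-at-0

Fault-free values for test 1 (in0=1, in1=1, in2=1, in3=1): G0=1, G1=1, G2=1, G3=0, giving Y=0. Observed 1.
Test 1: faults giving observed 1 are {G0 stuck-at-0, G0 inverted output, G1 stuck-at-0, G1 inverted output, G2 stuck-at-0, G2 inverted output, G3 stuck-at-1, G3 inverted output}.
Test 2 (in0=0, in1=0, in2=1, in3=0): fault-free G0=0, G1=0, G2=0, G3=0 → 0; observed 0. Eliminates G0 inverted output, G1 inverted output, G2 inverted output, G3 stuck-at-1, G3 inverted output.
Test 3 (in0=0, in1=1, in2=0, in3=0): fault-free G0=0, G1=1, G2=0, G3=1 → 1; observed 0. Eliminates G0 stuck-at-0, G2 stuck-at-0.
Only G1 stuck-at-0 is consistent with every test.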